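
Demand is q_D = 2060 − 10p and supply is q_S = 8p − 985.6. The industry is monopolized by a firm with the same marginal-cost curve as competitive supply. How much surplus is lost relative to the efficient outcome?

1442.39

In inverse form: demand p = 206 − 0.1q, supply p = 123.2 + 0.125q.
Competitive equilibrium: 206 − 0.1q = 123.2 + 0.125q → q* = 368, p* = 169.2.
Marginal revenue: MR = 206 − 0.2q. Set MR = MC: 206 − 0.2q = 123.2 + 0.125q → q_m = 254.76923.
Price p_m = 206 − 0.1·254.76923 = 180.52308; MC(q_m) = 123.2 + 0.125·254.76923 = 155.04615.
Competitive q* = 368, so Δq = 113.23077; wedge = 180.52308 − 155.04615 = 25.47693.
Deadweight loss = ½ × 113.23077 × 25.47693 = 1442.39.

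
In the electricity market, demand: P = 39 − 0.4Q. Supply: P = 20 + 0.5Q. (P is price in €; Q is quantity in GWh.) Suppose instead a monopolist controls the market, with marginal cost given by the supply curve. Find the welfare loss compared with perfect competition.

Competitive equilibrium: 39 − 0.4Q = 20 + 0.5Q → Q* = 21.1111, P* = 30.5556.
Marginal revenue: MR = 39 − 0.8Q. Set MR = MC: 39 − 0.8Q = 20 + 0.5Q → Q_m = 14.6154.
Price P_m = 39 − 0.4·14.6154 = 33.1538; MC(Q_m) = 20 + 0.5·14.6154 = 27.3077.
Competitive Q* = 21.1111, so ΔQ = 6.4957; wedge = 33.1538 − 27.3077 = 5.8461.
DWL = ½ × 6.4957 × 5.8461 = €18.99.

€18.99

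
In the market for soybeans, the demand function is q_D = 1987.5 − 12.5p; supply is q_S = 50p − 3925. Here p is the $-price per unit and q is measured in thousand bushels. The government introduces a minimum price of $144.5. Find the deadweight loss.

In inverse form: demand p = 159 − 0.08q, supply p = 78.5 + 0.02q.
Competitive equilibrium: 159 − 0.08q = 78.5 + 0.02q → q* = 805, p* = 94.6.
At the floor p = 144.5, quantity demanded = (159 − 144.5)/0.08 = 181.25.
Sellers' marginal cost at q' = 181.25: 78.5 + 0.02·181.25 = 82.125.
Δq = 805 − 181.25 = 623.75; wedge = 144.5 − 82.125 = 62.375.
Deadweight loss = ½ × 623.75 × 62.375 = $19453.20 thousand.

$19453.20 thousand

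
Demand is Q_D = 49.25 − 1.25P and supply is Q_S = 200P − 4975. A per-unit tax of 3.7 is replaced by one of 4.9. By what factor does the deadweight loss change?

In inverse form: demand P = 39.4 − 0.8Q, supply P = 24.875 + 0.005Q.
Competitive equilibrium: 39.4 − 0.8Q = 24.875 + 0.005Q → Q* = 18.0435, P* = 24.9652.
For a per-unit tax t: ΔQ = t/0.805, so DWL = ½·t·(t/0.805) = t²/1.61.
At t = 3.7: DWL = 8.503. At t = 4.9: DWL = 14.913.
Ratio = (4.9/3.7)² = 1.754.

1.754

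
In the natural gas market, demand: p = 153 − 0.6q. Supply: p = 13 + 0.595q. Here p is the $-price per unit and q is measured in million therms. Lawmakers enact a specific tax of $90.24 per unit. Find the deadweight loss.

Competitive equilibrium: 153 − 0.6q = 13 + 0.595q → q* = 117.1548, p* = 82.7071.
With the tax, the buyer price exceeds the seller price by 90.24: (153 − 0.6q) − (13 + 0.595q) = 90.24 → q' = 41.6402.
Δq = 117.1548 − 41.6402 = 75.5146; the wedge equals the tax, 90.24.
Welfare loss = ½ × 75.5146 × 90.24 = $3407.22 million.

$3407.22 million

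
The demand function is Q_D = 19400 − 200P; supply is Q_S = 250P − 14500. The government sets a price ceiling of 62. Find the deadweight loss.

In inverse form: demand P = 97 − 0.005Q, supply P = 58 + 0.004Q.
Competitive equilibrium: 97 − 0.005Q = 58 + 0.004Q → Q* = 4333.3333, P* = 75.3333.
At the ceiling P = 62, quantity supplied = (62 − 58)/0.004 = 1000.
Willingness to pay at Q' = 1000: 97 − 0.005·1000 = 92.
ΔQ = 4333.3333 − 1000 = 3333.3333; wedge = 92 − 62 = 30.
Deadweight loss = ½ × 3333.3333 × 30 = 50000.

50000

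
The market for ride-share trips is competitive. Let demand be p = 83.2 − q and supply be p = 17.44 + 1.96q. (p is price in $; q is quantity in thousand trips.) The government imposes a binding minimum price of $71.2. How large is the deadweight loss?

Competitive equilibrium: 83.2 − q = 17.44 + 1.96q → q* = 22.2162, p* = 60.9838.
At the floor p = 71.2, quantity demanded = (83.2 − 71.2)/1 = 12.
Sellers' marginal cost at q' = 12: 17.44 + 1.96·12 = 40.96.
Δq = 22.2162 − 12 = 10.2162; wedge = 71.2 − 40.96 = 30.24.
The triangle = ½ × 10.2162 × 30.24 = $154.47 thousand.

$154.47 thousand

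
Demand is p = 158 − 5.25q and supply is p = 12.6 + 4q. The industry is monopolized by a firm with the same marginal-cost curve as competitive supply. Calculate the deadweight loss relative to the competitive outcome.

Competitive equilibrium: 158 − 5.25q = 12.6 + 4q → q* = 15.7189, p* = 75.4757.
Marginal revenue: MR = 158 − 10.5q. Set MR = MC: 158 − 10.5q = 12.6 + 4q → q_m = 10.0276.
Price p_m = 158 − 5.25·10.0276 = 105.3551; MC(q_m) = 12.6 + 4·10.0276 = 52.7104.
Competitive q* = 15.7189, so Δq = 5.6913; wedge = 105.3551 − 52.7104 = 52.6447.
The triangle = ½ × 5.6913 × 52.6447 = 149.81.

149.81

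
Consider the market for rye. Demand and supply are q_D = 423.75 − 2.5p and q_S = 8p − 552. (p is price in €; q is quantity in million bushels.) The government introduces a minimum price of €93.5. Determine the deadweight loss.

€0.54 million

In inverse form: demand p = 169.5 − 0.4q, supply p = 69 + 0.125q.
Competitive equilibrium: 169.5 − 0.4q = 69 + 0.125q → q* = 191.4286, p* = 92.9286.
At the floor p = 93.5, quantity demanded = (169.5 − 93.5)/0.4 = 190.
Sellers' marginal cost at q' = 190: 69 + 0.125·190 = 92.75.
Δq = 191.4286 − 190 = 1.4286; wedge = 93.5 − 92.75 = 0.75.
Welfare loss = ½ × 1.4286 × 0.75 = €0.54 million.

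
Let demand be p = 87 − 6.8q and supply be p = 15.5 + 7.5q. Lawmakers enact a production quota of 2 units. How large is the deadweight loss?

Competitive equilibrium: 87 − 6.8q = 15.5 + 7.5q → q* = 5, p* = 53.
At q = 2: demand price = 87 − 6.8·2 = 73.4; supply price = 15.5 + 7.5·2 = 30.5.
Δq = 5 − 2 = 3; wedge = 73.4 − 30.5 = 42.9.
DWL = ½ × 3 × 42.9 = 64.35.

64.35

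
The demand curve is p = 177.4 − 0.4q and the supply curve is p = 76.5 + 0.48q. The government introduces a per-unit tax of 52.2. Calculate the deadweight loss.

Competitive equilibrium: 177.4 − 0.4q = 76.5 + 0.48q → q* = 114.65909, p* = 131.53636.
With the tax, the buyer price exceeds the seller price by 52.2: (177.4 − 0.4q) − (76.5 + 0.48q) = 52.2 → q' = 55.34091.
Δq = 114.65909 − 55.34091 = 59.31818; the wedge equals the tax, 52.2.
Welfare loss = ½ × 59.31818 × 52.2 = 1548.20.

1548.20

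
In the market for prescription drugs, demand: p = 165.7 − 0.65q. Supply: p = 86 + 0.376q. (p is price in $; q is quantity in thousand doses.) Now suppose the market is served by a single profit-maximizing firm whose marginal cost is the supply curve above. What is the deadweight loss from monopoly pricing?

Competitive equilibrium: 165.7 − 0.65q = 86 + 0.376q → q* = 77.6803, p* = 115.2078.
Marginal revenue: MR = 165.7 − 1.3q. Set MR = MC: 165.7 − 1.3q = 86 + 0.376q → q_m = 47.5537.
Price p_m = 165.7 − 0.65·47.5537 = 134.7901; MC(q_m) = 86 + 0.376·47.5537 = 103.8802.
Competitive q* = 77.6803, so Δq = 30.1266; wedge = 134.7901 − 103.8802 = 30.9099.
The triangle = ½ × 30.1266 × 30.9099 = $465.61 thousand.

$465.61 thousand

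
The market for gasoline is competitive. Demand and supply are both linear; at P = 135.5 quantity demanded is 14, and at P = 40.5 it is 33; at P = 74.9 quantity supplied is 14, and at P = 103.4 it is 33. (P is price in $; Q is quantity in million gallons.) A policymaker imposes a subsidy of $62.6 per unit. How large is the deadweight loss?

Demand slope = (40.5 − 135.5)/(33 − 14) = −5, so P = 205.5 − 5Q.
Supply slope = (103.4 − 74.9)/(33 − 14) = 1.5, so P = 53.9 + 1.5Q.
Competitive equilibrium: 205.5 − 5Q = 53.9 + 1.5Q → Q* = 23.3231, P* = 88.8846.
The subsidy lowers effective supply by 62.6: P = 1.5Q − 8.7.
New quantity: 205.5 − 5Q = 1.5Q − 8.7 → Q' = 32.9538.
Overproduction ΔQ = 32.9538 − 23.3231 = 9.6307; wedge = subsidy = 62.6.
Welfare loss = ½ × 9.6307 × 62.6 = $301.44 million.

$301.44 million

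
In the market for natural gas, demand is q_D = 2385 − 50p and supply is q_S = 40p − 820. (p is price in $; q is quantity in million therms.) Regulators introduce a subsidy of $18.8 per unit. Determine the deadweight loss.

In inverse form: demand p = 47.7 − 0.02q, supply p = 20.5 + 0.025q.
Competitive equilibrium: 47.7 − 0.02q = 20.5 + 0.025q → q* = 604.4444, p* = 35.6111.
The subsidy lowers effective supply by 18.8: p = 1.7 + 0.025q.
New quantity: 47.7 − 0.02q = 1.7 + 0.025q → q' = 1022.2222.
Overproduction Δq = 1022.2222 − 604.4444 = 417.7778; wedge = subsidy = 18.8.
Deadweight loss = ½ × 417.7778 × 18.8 = $3927.11 million.

$3927.11 million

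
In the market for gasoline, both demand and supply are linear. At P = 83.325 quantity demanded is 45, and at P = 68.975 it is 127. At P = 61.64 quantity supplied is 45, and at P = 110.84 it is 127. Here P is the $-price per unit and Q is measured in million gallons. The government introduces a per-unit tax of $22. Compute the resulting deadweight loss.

Demand slope = (68.975 − 83.325)/(127 − 45) = −0.175, so P = 91.2 − 0.175Q.
Supply slope = (110.84 − 61.64)/(127 − 45) = 0.6, so P = 34.64 + 0.6Q.
Competitive equilibrium: 91.2 − 0.175Q = 34.64 + 0.6Q → Q* = 72.9806, P* = 78.4284.
With the tax, the buyer price exceeds the seller price by 22: (91.2 − 0.175Q) − (34.64 + 0.6Q) = 22 → Q' = 44.5935.
ΔQ = 72.9806 − 44.5935 = 28.3871; the wedge equals the tax, 22.
Welfare loss = ½ × 28.3871 × 22 = $312.26 million.

$312.26 million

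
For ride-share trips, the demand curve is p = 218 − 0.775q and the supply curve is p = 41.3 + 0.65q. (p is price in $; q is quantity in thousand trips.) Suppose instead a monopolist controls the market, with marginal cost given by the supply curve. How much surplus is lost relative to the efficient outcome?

$1359.52 thousand

Competitive equilibrium: 218 − 0.775q = 41.3 + 0.65q → q* = 124, p* = 121.9.
Marginal revenue: MR = 218 − 1.55q. Set MR = MC: 218 − 1.55q = 41.3 + 0.65q → q_m = 80.3182.
Price p_m = 218 − 0.775·80.3182 = 155.7534; MC(q_m) = 41.3 + 0.65·80.3182 = 93.5068.
Competitive q* = 124, so Δq = 43.6818; wedge = 155.7534 − 93.5068 = 62.2466.
The triangle = ½ × 43.6818 × 62.2466 = $1359.52 thousand.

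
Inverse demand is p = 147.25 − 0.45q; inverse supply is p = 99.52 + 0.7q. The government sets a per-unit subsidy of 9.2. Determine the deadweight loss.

Competitive equilibrium: 147.25 − 0.45q = 99.52 + 0.7q → q* = 41.5043, p* = 128.573.
The subsidy lowers effective supply by 9.2: p = 90.32 + 0.7q.
New quantity: 147.25 − 0.45q = 90.32 + 0.7q → q' = 49.5043.
Overproduction Δq = 49.5043 − 41.5043 = 8; wedge = subsidy = 9.2.
Deadweight loss = ½ × 8 × 9.2 = 36.80.

36.80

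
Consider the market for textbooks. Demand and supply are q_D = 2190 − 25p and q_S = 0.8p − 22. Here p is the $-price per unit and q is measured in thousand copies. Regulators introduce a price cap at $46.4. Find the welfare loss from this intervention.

$638.75 thousand

In inverse form: demand p = 87.6 − 0.04q, supply p = 27.5 + 1.25q.
Competitive equilibrium: 87.6 − 0.04q = 27.5 + 1.25q → q* = 46.5891, p* = 85.7364.
At the ceiling p = 46.4, quantity supplied = (46.4 − 27.5)/1.25 = 15.12.
Willingness to pay at q' = 15.12: 87.6 − 0.04·15.12 = 86.9952.
Δq = 46.5891 − 15.12 = 31.4691; wedge = 86.9952 − 46.4 = 40.5952.
Deadweight loss = ½ × 31.4691 × 40.5952 = $638.75 thousand.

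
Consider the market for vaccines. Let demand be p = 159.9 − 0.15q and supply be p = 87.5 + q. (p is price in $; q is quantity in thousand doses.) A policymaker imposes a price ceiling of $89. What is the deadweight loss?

Competitive equilibrium: 159.9 − 0.15q = 87.5 + q → q* = 62.9565, p* = 150.4565.
At the ceiling p = 89, quantity supplied = (89 − 87.5)/1 = 1.5.
Willingness to pay at q' = 1.5: 159.9 − 0.15·1.5 = 159.675.
Δq = 62.9565 − 1.5 = 61.4565; wedge = 159.675 − 89 = 70.675.
Deadweight loss = ½ × 61.4565 × 70.675 = $2171.72 thousand.

$2171.72 thousand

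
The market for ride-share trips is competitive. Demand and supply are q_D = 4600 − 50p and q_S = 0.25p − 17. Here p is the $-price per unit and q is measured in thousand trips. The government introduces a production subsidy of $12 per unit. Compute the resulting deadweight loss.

In inverse form: demand p = 92 − 0.02q, supply p = 68 + 4q.
Competitive equilibrium: 92 − 0.02q = 68 + 4q → q* = 5.9701, p* = 91.8806.
The subsidy lowers effective supply by 12: p = 56 + 4q.
New quantity: 92 − 0.02q = 56 + 4q → q' = 8.9552.
Overproduction Δq = 8.9552 − 5.9701 = 2.9851; wedge = subsidy = 12.
Deadweight loss = ½ × 2.9851 × 12 = $17.91 thousand.

$17.91 thousand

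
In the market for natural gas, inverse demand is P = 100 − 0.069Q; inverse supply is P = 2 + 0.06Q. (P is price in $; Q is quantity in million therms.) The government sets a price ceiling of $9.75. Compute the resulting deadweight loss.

$25642.59 million

Competitive equilibrium: 100 − 0.069Q = 2 + 0.06Q → Q* = 759.6899, P* = 47.5814.
At the ceiling P = 9.75, quantity supplied = (9.75 − 2)/0.06 = 129.1667.
Willingness to pay at Q' = 129.1667: 100 − 0.069·129.1667 = 91.0875.
ΔQ = 759.6899 − 129.1667 = 630.5232; wedge = 91.0875 − 9.75 = 81.3375.
Welfare loss = ½ × 630.5232 × 81.3375 = $25642.59 million.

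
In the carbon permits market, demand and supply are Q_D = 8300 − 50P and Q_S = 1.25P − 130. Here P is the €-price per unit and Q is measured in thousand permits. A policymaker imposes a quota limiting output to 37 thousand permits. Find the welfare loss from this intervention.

€611.19 thousand

In inverse form: demand P = 166 − 0.02Q, supply P = 104 + 0.8Q.
Competitive equilibrium: 166 − 0.02Q = 104 + 0.8Q → Q* = 75.6098, P* = 164.4878.
At Q = 37: demand price = 166 − 0.02·37 = 165.26; supply price = 104 + 0.8·37 = 133.6.
ΔQ = 75.6098 − 37 = 38.6098; wedge = 165.26 − 133.6 = 31.66.
Deadweight loss = ½ × 38.6098 × 31.66 = €611.19 thousand.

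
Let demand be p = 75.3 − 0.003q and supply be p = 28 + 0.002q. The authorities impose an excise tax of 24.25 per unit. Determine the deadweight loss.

Competitive equilibrium: 75.3 − 0.003q = 28 + 0.002q → q* = 9460, p* = 46.92.
With the tax, the buyer price exceeds the seller price by 24.25: (75.3 − 0.003q) − (28 + 0.002q) = 24.25 → q' = 4610.
Δq = 9460 − 4610 = 4850; the wedge equals the tax, 24.25.
DWL = ½ × 4850 × 24.25 = 58806.25.

58806.25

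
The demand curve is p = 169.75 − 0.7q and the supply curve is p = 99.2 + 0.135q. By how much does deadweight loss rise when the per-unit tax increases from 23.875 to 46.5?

Competitive equilibrium: 169.75 − 0.7q = 99.2 + 0.135q → q* = 84.491, p* = 110.6063.
For a per-unit tax t: Δq = t/0.835, so DWL = ½·t·(t/0.835) = t²/1.67.
At t = 23.875: DWL = 341.327. At t = 46.5: DWL = 1294.76.
Increase = 1294.76 − 341.327 = 953.43.

953.43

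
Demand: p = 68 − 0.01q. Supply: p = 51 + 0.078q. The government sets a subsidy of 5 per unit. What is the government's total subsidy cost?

1250

Competitive equilibrium: 68 − 0.01q = 51 + 0.078q → q* = 193.1818, p* = 66.0682.
The subsidy lowers effective supply by 5: p = 46 + 0.078q.
New quantity: 68 − 0.01q = 46 + 0.078q → q' = 250.
Total subsidy cost = 5 × 250 = 1250.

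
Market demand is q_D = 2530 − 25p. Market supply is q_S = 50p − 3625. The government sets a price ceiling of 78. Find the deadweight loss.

1240.33

In inverse form: demand p = 101.2 − 0.04q, supply p = 72.5 + 0.02q.
Competitive equilibrium: 101.2 − 0.04q = 72.5 + 0.02q → q* = 478.3333, p* = 82.0667.
At the ceiling p = 78, quantity supplied = (78 − 72.5)/0.02 = 275.
Willingness to pay at q' = 275: 101.2 − 0.04·275 = 90.2.
Δq = 478.3333 − 275 = 203.3333; wedge = 90.2 − 78 = 12.2.
Deadweight loss = ½ × 203.3333 × 12.2 = 1240.33.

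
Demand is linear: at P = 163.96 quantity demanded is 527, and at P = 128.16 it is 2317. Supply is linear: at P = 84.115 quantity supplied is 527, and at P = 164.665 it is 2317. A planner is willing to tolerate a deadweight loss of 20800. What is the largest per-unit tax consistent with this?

52

Demand slope = (128.16 − 163.96)/(2317 − 527) = −0.02, so P = 174.5 − 0.02Q.
Supply slope = (164.665 − 84.115)/(2317 − 527) = 0.045, so P = 60.4 + 0.045Q.
Competitive equilibrium: 174.5 − 0.02Q = 60.4 + 0.045Q → Q* = 1755.3846, P* = 139.3923.
A tax t gives ΔQ = t/0.065 and wedge t, so DWL = t²/0.13.
t²/0.13 = 20800 → t² = 2704 → t = 52.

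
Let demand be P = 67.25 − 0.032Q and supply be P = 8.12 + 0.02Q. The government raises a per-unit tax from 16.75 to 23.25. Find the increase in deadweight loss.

Competitive equilibrium: 67.25 − 0.032Q = 8.12 + 0.02Q → Q* = 1137.1154, P* = 30.8623.
For a per-unit tax t: ΔQ = t/0.052, so DWL = ½·t·(t/0.052) = t²/0.104.
At t = 16.75: DWL = 2697.716. At t = 23.25: DWL = 5197.716.
Increase = 5197.716 − 2697.716 = 2500.

2500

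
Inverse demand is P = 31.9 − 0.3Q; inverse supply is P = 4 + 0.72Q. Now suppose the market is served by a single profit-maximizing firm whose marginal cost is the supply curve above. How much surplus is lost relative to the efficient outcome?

Competitive equilibrium: 31.9 − 0.3Q = 4 + 0.72Q → Q* = 27.3529, P* = 23.6941.
Marginal revenue: MR = 31.9 − 0.6Q. Set MR = MC: 31.9 − 0.6Q = 4 + 0.72Q → Q_m = 21.1364.
Price P_m = 31.9 − 0.3·21.1364 = 25.5591; MC(Q_m) = 4 + 0.72·21.1364 = 19.2182.
Competitive Q* = 27.3529, so ΔQ = 6.2165; wedge = 25.5591 − 19.2182 = 6.3409.
DWL = ½ × 6.2165 × 6.3409 = 19.71.

19.71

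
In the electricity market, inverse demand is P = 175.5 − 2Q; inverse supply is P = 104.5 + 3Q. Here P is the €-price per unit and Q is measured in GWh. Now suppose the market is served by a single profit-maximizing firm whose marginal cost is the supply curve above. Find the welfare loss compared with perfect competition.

€41.15

Competitive equilibrium: 175.5 − 2Q = 104.5 + 3Q → Q* = 14.2, P* = 147.1.
Marginal revenue: MR = 175.5 − 4Q. Set MR = MC: 175.5 − 4Q = 104.5 + 3Q → Q_m = 10.1429.
Price P_m = 175.5 − 2·10.1429 = 155.2142; MC(Q_m) = 104.5 + 3·10.1429 = 134.9287.
Competitive Q* = 14.2, so ΔQ = 4.0571; wedge = 155.2142 − 134.9287 = 20.2855.
DWL = ½ × 4.0571 × 20.2855 = €41.15.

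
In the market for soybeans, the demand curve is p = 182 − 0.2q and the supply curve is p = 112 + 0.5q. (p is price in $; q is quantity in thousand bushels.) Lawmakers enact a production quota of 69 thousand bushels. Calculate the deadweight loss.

$336.35 thousand

Competitive equilibrium: 182 − 0.2q = 112 + 0.5q → q* = 100, p* = 162.
At q = 69: demand price = 182 − 0.2·69 = 168.2; supply price = 112 + 0.5·69 = 146.5.
Δq = 100 − 69 = 31; wedge = 168.2 − 146.5 = 21.7.
DWL = ½ × 31 × 21.7 = $336.35 thousand.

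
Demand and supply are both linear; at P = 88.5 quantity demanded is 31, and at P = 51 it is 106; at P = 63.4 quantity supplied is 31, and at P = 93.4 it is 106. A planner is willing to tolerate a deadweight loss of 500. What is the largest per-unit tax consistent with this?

30

Demand slope = (51 − 88.5)/(106 − 31) = −0.5, so P = 104 − 0.5Q.
Supply slope = (93.4 − 63.4)/(106 − 31) = 0.4, so P = 51 + 0.4Q.
Competitive equilibrium: 104 − 0.5Q = 51 + 0.4Q → Q* = 58.8889, P* = 74.5556.
A tax t gives ΔQ = t/0.9 and wedge t, so DWL = t²/1.8.
t²/1.8 = 500 → t² = 900 → t = 30.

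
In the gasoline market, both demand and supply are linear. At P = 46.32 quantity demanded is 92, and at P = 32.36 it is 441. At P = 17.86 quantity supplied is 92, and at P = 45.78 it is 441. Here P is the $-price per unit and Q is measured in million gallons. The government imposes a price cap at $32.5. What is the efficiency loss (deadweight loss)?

Demand slope = (32.36 − 46.32)/(441 − 92) = −0.04, so P = 50 − 0.04Q.
Supply slope = (45.78 − 17.86)/(441 − 92) = 0.08, so P = 10.5 + 0.08Q.
Competitive equilibrium: 50 − 0.04Q = 10.5 + 0.08Q → Q* = 329.1667, P* = 36.8333.
At the ceiling P = 32.5, quantity supplied = (32.5 − 10.5)/0.08 = 275.
Willingness to pay at Q' = 275: 50 − 0.04·275 = 39.
ΔQ = 329.1667 − 275 = 54.1667; wedge = 39 − 32.5 = 6.5.
DWL = ½ × 54.1667 × 6.5 = $176.04 million.

$176.04 million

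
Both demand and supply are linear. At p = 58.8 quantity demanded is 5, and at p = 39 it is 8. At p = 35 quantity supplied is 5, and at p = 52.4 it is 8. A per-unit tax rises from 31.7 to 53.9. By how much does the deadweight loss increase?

76.63

Demand slope = (39 − 58.8)/(8 − 5) = −6.6, so p = 91.8 − 6.6q.
Supply slope = (52.4 − 35)/(8 − 5) = 5.8, so p = 6 + 5.8q.
Competitive equilibrium: 91.8 − 6.6q = 6 + 5.8q → q* = 6.9194, p* = 46.1323.
For a per-unit tax t: Δq = t/12.4, so DWL = ½·t·(t/12.4) = t²/24.8.
At t = 31.7: DWL = 40.52. At t = 53.9: DWL = 117.146.
Increase = 117.146 − 40.52 = 76.63.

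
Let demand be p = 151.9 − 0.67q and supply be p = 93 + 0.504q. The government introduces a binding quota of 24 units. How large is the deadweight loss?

402.03

Competitive equilibrium: 151.9 − 0.67q = 93 + 0.504q → q* = 50.1704, p* = 118.2859.
At q = 24: demand price = 151.9 − 0.67·24 = 135.82; supply price = 93 + 0.504·24 = 105.096.
Δq = 50.1704 − 24 = 26.1704; wedge = 135.82 − 105.096 = 30.724.
DWL = ½ × 26.1704 × 30.724 = 402.03.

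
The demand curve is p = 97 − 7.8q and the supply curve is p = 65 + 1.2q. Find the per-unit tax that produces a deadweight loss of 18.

Competitive equilibrium: 97 − 7.8q = 65 + 1.2q → q* = 3.5556, p* = 69.2667.
A tax t gives Δq = t/9 and wedge t, so DWL = t²/18.
t²/18 = 18 → t² = 324 → t = 18.

18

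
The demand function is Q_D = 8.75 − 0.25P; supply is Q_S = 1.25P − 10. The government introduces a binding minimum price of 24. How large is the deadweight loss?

In inverse form: demand P = 35 − 4Q, supply P = 8 + 0.8Q.
Competitive equilibrium: 35 − 4Q = 8 + 0.8Q → Q* = 5.625, P* = 12.5.
At the floor P = 24, quantity demanded = (35 − 24)/4 = 2.75.
Sellers' marginal cost at Q' = 2.75: 8 + 0.8·2.75 = 10.2.
ΔQ = 5.625 − 2.75 = 2.875; wedge = 24 − 10.2 = 13.8.
The triangle = ½ × 2.875 × 13.8 = 19.84.

19.84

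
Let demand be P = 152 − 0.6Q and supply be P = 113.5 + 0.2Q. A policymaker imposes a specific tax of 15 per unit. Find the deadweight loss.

140.625

Competitive equilibrium: 152 − 0.6Q = 113.5 + 0.2Q → Q* = 48.125, P* = 123.125.
With the tax, the buyer price exceeds the seller price by 15: (152 − 0.6Q) − (113.5 + 0.2Q) = 15 → Q' = 29.375.
ΔQ = 48.125 − 29.375 = 18.75; the wedge equals the tax, 15.
DWL = ½ × 18.75 × 15 = 140.625.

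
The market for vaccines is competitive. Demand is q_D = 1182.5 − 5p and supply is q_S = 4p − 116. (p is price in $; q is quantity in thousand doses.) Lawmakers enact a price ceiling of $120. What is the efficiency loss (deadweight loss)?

In inverse form: demand p = 236.5 − 0.2q, supply p = 29 + 0.25q.
Competitive equilibrium: 236.5 − 0.2q = 29 + 0.25q → q* = 461.1111, p* = 144.2778.
At the ceiling p = 120, quantity supplied = (120 − 29)/0.25 = 364.
Willingness to pay at q' = 364: 236.5 − 0.2·364 = 163.7.
Δq = 461.1111 − 364 = 97.1111; wedge = 163.7 − 120 = 43.7.
DWL = ½ × 97.1111 × 43.7 = $2121.88 thousand.

$2121.88 thousand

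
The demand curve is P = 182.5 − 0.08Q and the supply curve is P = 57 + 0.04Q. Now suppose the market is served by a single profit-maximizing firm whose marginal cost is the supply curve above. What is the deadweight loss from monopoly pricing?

Competitive equilibrium: 182.5 − 0.08Q = 57 + 0.04Q → Q* = 1045.8333, P* = 98.8333.
Marginal revenue: MR = 182.5 − 0.16Q. Set MR = MC: 182.5 − 0.16Q = 57 + 0.04Q → Q_m = 627.5.
Price P_m = 182.5 − 0.08·627.5 = 132.3; MC(Q_m) = 57 + 0.04·627.5 = 82.1.
Competitive Q* = 1045.8333, so ΔQ = 418.3333; wedge = 132.3 − 82.1 = 50.2.
The triangle = ½ × 418.3333 × 50.2 = 10500.17.

10500.17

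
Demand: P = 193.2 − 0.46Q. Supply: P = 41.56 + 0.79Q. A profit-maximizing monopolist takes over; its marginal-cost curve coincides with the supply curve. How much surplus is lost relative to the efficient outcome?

Competitive equilibrium: 193.2 − 0.46Q = 41.56 + 0.79Q → Q* = 121.312, P* = 137.39648.
Marginal revenue: MR = 193.2 − 0.92Q. Set MR = MC: 193.2 − 0.92Q = 41.56 + 0.79Q → Q_m = 88.67836.
Price P_m = 193.2 − 0.46·88.67836 = 152.40795; MC(Q_m) = 41.56 + 0.79·88.67836 = 111.6159.
Competitive Q* = 121.312, so ΔQ = 32.63364; wedge = 152.40795 − 111.6159 = 40.79205.
Deadweight loss = ½ × 32.63364 × 40.79205 = 665.60.

665.60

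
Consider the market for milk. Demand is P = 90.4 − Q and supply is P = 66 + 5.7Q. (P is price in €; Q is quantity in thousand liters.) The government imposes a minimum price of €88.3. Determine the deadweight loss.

€7.96 thousand

Competitive equilibrium: 90.4 − Q = 66 + 5.7Q → Q* = 3.6418, P* = 86.7582.
At the floor P = 88.3, quantity demanded = (90.4 − 88.3)/1 = 2.1.
Sellers' marginal cost at Q' = 2.1: 66 + 5.7·2.1 = 77.97.
ΔQ = 3.6418 − 2.1 = 1.5418; wedge = 88.3 − 77.97 = 10.33.
Welfare loss = ½ × 1.5418 × 10.33 = €7.96 thousand.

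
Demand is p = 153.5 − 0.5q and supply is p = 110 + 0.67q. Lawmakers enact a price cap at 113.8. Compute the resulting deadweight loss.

580.76

Competitive equilibrium: 153.5 − 0.5q = 110 + 0.67q → q* = 37.1795, p* = 134.9103.
At the ceiling p = 113.8, quantity supplied = (113.8 − 110)/0.67 = 5.6716.
Willingness to pay at q' = 5.6716: 153.5 − 0.5·5.6716 = 150.6642.
Δq = 37.1795 − 5.6716 = 31.5079; wedge = 150.6642 − 113.8 = 36.8642.
Welfare loss = ½ × 31.5079 × 36.8642 = 580.76.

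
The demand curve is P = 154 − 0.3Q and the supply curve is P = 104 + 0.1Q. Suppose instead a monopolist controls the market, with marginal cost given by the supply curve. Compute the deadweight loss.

573.98

Competitive equilibrium: 154 − 0.3Q = 104 + 0.1Q → Q* = 125, P* = 116.5.
Marginal revenue: MR = 154 − 0.6Q. Set MR = MC: 154 − 0.6Q = 104 + 0.1Q → Q_m = 71.4286.
Price P_m = 154 − 0.3·71.4286 = 132.5714; MC(Q_m) = 104 + 0.1·71.4286 = 111.1429.
Competitive Q* = 125, so ΔQ = 53.5714; wedge = 132.5714 − 111.1429 = 21.4285.
The triangle = ½ × 53.5714 × 21.4285 = 573.98.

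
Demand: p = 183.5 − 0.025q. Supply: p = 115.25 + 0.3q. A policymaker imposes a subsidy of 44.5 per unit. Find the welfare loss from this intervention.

3046.54

Competitive equilibrium: 183.5 − 0.025q = 115.25 + 0.3q → q* = 210, p* = 178.25.
The subsidy lowers effective supply by 44.5: p = 70.75 + 0.3q.
New quantity: 183.5 − 0.025q = 70.75 + 0.3q → q' = 346.9231.
Overproduction Δq = 346.9231 − 210 = 136.9231; wedge = subsidy = 44.5.
Welfare loss = ½ × 136.9231 × 44.5 = 3046.54.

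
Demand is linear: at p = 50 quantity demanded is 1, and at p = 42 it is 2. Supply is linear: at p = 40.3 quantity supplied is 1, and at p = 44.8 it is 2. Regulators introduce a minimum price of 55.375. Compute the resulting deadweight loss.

Demand slope = (42 − 50)/(2 − 1) = −8, so p = 58 − 8q.
Supply slope = (44.8 − 40.3)/(2 − 1) = 4.5, so p = 35.8 + 4.5q.
Competitive equilibrium: 58 − 8q = 35.8 + 4.5q → q* = 1.776, p* = 43.792.
At the floor p = 55.375, quantity demanded = (58 − 55.375)/8 = 0.3281.
Sellers' marginal cost at q' = 0.3281: 35.8 + 4.5·0.3281 = 37.2765.
Δq = 1.776 − 0.3281 = 1.4479; wedge = 55.375 − 37.2765 = 18.0985.
Deadweight loss = ½ × 1.4479 × 18.0985 = 13.10.

13.10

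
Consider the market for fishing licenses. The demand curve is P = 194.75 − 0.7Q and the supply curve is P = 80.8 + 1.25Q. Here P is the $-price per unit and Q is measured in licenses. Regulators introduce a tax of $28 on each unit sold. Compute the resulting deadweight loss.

$201.03

Competitive equilibrium: 194.75 − 0.7Q = 80.8 + 1.25Q → Q* = 58.4359, P* = 153.8449.
With the tax, the buyer price exceeds the seller price by 28: (194.75 − 0.7Q) − (80.8 + 1.25Q) = 28 → Q' = 44.0769.
ΔQ = 58.4359 − 44.0769 = 14.359; the wedge equals the tax, 28.
DWL = ½ × 14.359 × 28 = $201.03.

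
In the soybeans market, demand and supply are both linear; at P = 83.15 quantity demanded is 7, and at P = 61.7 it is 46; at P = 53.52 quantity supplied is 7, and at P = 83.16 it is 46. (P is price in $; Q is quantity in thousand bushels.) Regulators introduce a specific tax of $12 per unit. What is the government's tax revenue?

$245.50 thousand

Demand slope = (61.7 − 83.15)/(46 − 7) = −0.55, so P = 87 − 0.55Q.
Supply slope = (83.16 − 53.52)/(46 − 7) = 0.76, so P = 48.2 + 0.76Q.
Competitive equilibrium: 87 − 0.55Q = 48.2 + 0.76Q → Q* = 29.6183, P* = 70.7099.
With the tax, the buyer price exceeds the seller price by 12: (87 − 0.55Q) − (48.2 + 0.76Q) = 12 → Q' = 20.458.
Tax revenue = 12 × 20.458 = $245.50 thousand.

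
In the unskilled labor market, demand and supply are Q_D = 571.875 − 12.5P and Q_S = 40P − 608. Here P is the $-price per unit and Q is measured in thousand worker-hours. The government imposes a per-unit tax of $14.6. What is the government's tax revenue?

In inverse form: demand P = 45.75 − 0.08Q, supply P = 15.2 + 0.025Q.
Competitive equilibrium: 45.75 − 0.08Q = 15.2 + 0.025Q → Q* = 290.9524, P* = 22.4738.
With the tax, the buyer price exceeds the seller price by 14.6: (45.75 − 0.08Q) − (15.2 + 0.025Q) = 14.6 → Q' = 151.9048.
Tax revenue = 14.6 × 151.9048 = $2217.81 thousand.

$2217.81 thousand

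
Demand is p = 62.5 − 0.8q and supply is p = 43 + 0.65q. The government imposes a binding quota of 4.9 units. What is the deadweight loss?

Competitive equilibrium: 62.5 − 0.8q = 43 + 0.65q → q* = 13.4483, p* = 51.7414.
At q = 4.9: demand price = 62.5 − 0.8·4.9 = 58.58; supply price = 43 + 0.65·4.9 = 46.185.
Δq = 13.4483 − 4.9 = 8.5483; wedge = 58.58 − 46.185 = 12.395.
The triangle = ½ × 8.5483 × 12.395 = 52.98.

52.98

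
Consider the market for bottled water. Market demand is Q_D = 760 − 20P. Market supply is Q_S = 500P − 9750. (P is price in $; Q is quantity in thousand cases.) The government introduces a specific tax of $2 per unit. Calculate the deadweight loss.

$38.46 thousand

In inverse form: demand P = 38 − 0.05Q, supply P = 19.5 + 0.002Q.
Competitive equilibrium: 38 − 0.05Q = 19.5 + 0.002Q → Q* = 355.7692, P* = 20.2115.
With the tax, the buyer price exceeds the seller price by 2: (38 − 0.05Q) − (19.5 + 0.002Q) = 2 → Q' = 317.3077.
ΔQ = 355.7692 − 317.3077 = 38.4615; the wedge equals the tax, 2.
Welfare loss = ½ × 38.4615 × 2 = $38.46 thousand.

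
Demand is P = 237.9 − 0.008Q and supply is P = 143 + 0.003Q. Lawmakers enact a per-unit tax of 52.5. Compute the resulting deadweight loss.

Competitive equilibrium: 237.9 − 0.008Q = 143 + 0.003Q → Q* = 8627.2727, P* = 168.8818.
With the tax, the buyer price exceeds the seller price by 52.5: (237.9 − 0.008Q) − (143 + 0.003Q) = 52.5 → Q' = 3854.5455.
ΔQ = 8627.2727 − 3854.5455 = 4772.7272; the wedge equals the tax, 52.5.
Welfare loss = ½ × 4772.7272 × 52.5 = 125284.09.

125284.09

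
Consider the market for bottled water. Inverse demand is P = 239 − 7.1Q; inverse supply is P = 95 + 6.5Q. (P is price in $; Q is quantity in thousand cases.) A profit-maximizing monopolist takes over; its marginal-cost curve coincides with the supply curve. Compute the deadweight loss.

$89.69 thousand

Competitive equilibrium: 239 − 7.1Q = 95 + 6.5Q → Q* = 10.5882, P* = 163.8235.
Marginal revenue: MR = 239 − 14.2Q. Set MR = MC: 239 − 14.2Q = 95 + 6.5Q → Q_m = 6.9565.
Price P_m = 239 − 7.1·6.9565 = 189.6089; MC(Q_m) = 95 + 6.5·6.9565 = 140.2173.
Competitive Q* = 10.5882, so ΔQ = 3.6317; wedge = 189.6089 − 140.2173 = 49.3916.
Deadweight loss = ½ × 3.6317 × 49.3916 = $89.69 thousand.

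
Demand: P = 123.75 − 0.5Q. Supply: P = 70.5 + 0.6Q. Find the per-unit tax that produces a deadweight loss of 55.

11

Competitive equilibrium: 123.75 − 0.5Q = 70.5 + 0.6Q → Q* = 48.4091, P* = 99.5455.
A tax t gives ΔQ = t/1.1 and wedge t, so DWL = t²/2.2.
t²/2.2 = 55 → t² = 121 → t = 11.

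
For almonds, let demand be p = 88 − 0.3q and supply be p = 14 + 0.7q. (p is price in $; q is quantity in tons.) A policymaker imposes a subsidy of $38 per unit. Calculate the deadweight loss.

$722

Competitive equilibrium: 88 − 0.3q = 14 + 0.7q → q* = 74, p* = 65.8.
The subsidy lowers effective supply by 38: p = 0.7q − 24.
New quantity: 88 − 0.3q = 0.7q − 24 → q' = 112.
Overproduction Δq = 112 − 74 = 38; wedge = subsidy = 38.
The triangle = ½ × 38 × 38 = $722.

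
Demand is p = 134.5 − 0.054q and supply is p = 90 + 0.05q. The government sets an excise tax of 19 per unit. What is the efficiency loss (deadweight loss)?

Competitive equilibrium: 134.5 − 0.054q = 90 + 0.05q → q* = 427.8846, p* = 111.3942.
With the tax, the buyer price exceeds the seller price by 19: (134.5 − 0.054q) − (90 + 0.05q) = 19 → q' = 245.1923.
Δq = 427.8846 − 245.1923 = 182.6923; the wedge equals the tax, 19.
Deadweight loss = ½ × 182.6923 × 19 = 1735.58.

1735.58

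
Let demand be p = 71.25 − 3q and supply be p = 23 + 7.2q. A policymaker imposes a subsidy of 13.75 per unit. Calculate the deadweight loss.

9.27

Competitive equilibrium: 71.25 − 3q = 23 + 7.2q → q* = 4.7304, p* = 57.0588.
The subsidy lowers effective supply by 13.75: p = 9.25 + 7.2q.
New quantity: 71.25 − 3q = 9.25 + 7.2q → q' = 6.0784.
Overproduction Δq = 6.0784 − 4.7304 = 1.348; wedge = subsidy = 13.75.
The triangle = ½ × 1.348 × 13.75 = 9.27.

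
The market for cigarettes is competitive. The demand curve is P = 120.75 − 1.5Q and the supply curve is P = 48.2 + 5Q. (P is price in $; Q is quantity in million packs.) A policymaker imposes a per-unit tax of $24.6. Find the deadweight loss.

Competitive equilibrium: 120.75 − 1.5Q = 48.2 + 5Q → Q* = 11.1615, P* = 104.0077.
With the tax, the buyer price exceeds the seller price by 24.6: (120.75 − 1.5Q) − (48.2 + 5Q) = 24.6 → Q' = 7.3769.
ΔQ = 11.1615 − 7.3769 = 3.7846; the wedge equals the tax, 24.6.
The triangle = ½ × 3.7846 × 24.6 = $46.55 million.

$46.55 million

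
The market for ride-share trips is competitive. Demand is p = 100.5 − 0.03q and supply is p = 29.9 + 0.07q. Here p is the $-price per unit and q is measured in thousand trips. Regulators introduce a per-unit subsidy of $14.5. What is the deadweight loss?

$1051.25 thousand

Competitive equilibrium: 100.5 − 0.03q = 29.9 + 0.07q → q* = 706, p* = 79.32.
The subsidy lowers effective supply by 14.5: p = 15.4 + 0.07q.
New quantity: 100.5 − 0.03q = 15.4 + 0.07q → q' = 851.
Overproduction Δq = 851 − 706 = 145; wedge = subsidy = 14.5.
Deadweight loss = ½ × 145 × 14.5 = $1051.25 thousand.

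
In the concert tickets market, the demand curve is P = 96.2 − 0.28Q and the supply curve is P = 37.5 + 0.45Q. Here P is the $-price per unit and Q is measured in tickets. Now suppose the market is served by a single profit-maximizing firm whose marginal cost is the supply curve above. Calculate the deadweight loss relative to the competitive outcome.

Competitive equilibrium: 96.2 − 0.28Q = 37.5 + 0.45Q → Q* = 80.411, P* = 73.6849.
Marginal revenue: MR = 96.2 − 0.56Q. Set MR = MC: 96.2 − 0.56Q = 37.5 + 0.45Q → Q_m = 58.1188.
Price P_m = 96.2 − 0.28·58.1188 = 79.9267; MC(Q_m) = 37.5 + 0.45·58.1188 = 63.6535.
Competitive Q* = 80.411, so ΔQ = 22.2922; wedge = 79.9267 − 63.6535 = 16.2732.
Welfare loss = ½ × 22.2922 × 16.2732 = $181.38.

$181.38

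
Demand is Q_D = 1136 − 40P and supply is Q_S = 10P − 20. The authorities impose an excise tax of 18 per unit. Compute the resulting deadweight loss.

In inverse form: demand P = 28.4 − 0.025Q, supply P = 2 + 0.1Q.
Competitive equilibrium: 28.4 − 0.025Q = 2 + 0.1Q → Q* = 211.2, P* = 23.12.
With the tax, the buyer price exceeds the seller price by 18: (28.4 − 0.025Q) − (2 + 0.1Q) = 18 → Q' = 67.2.
ΔQ = 211.2 − 67.2 = 144; the wedge equals the tax, 18.
Welfare loss = ½ × 144 × 18 = 1296.

1296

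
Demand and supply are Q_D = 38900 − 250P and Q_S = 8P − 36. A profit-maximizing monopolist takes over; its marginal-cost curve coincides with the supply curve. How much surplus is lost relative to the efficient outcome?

In inverse form: demand P = 155.6 − 0.004Q, supply P = 4.5 + 0.125Q.
Competitive equilibrium: 155.6 − 0.004Q = 4.5 + 0.125Q → Q* = 1171.3178, P* = 150.9147.
Marginal revenue: MR = 155.6 − 0.008Q. Set MR = MC: 155.6 − 0.008Q = 4.5 + 0.125Q → Q_m = 1136.0902.
Price P_m = 155.6 − 0.004·1136.0902 = 151.0556; MC(Q_m) = 4.5 + 0.125·1136.0902 = 146.5113.
Competitive Q* = 1171.3178, so ΔQ = 35.2276; wedge = 151.0556 − 146.5113 = 4.5443.
DWL = ½ × 35.2276 × 4.5443 = 80.04.

80.04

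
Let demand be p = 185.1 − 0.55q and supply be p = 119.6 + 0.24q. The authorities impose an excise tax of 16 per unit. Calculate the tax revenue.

1002.53

Competitive equilibrium: 185.1 − 0.55q = 119.6 + 0.24q → q* = 82.9114, p* = 139.4987.
With the tax, the buyer price exceeds the seller price by 16: (185.1 − 0.55q) − (119.6 + 0.24q) = 16 → q' = 62.6582.
Tax revenue = 16 × 62.6582 = 1002.53.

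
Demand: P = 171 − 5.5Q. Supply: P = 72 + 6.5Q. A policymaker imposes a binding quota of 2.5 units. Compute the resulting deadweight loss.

198.375

Competitive equilibrium: 171 − 5.5Q = 72 + 6.5Q → Q* = 8.25, P* = 125.625.
At Q = 2.5: demand price = 171 − 5.5·2.5 = 157.25; supply price = 72 + 6.5·2.5 = 88.25.
ΔQ = 8.25 − 2.5 = 5.75; wedge = 157.25 − 88.25 = 69.
The triangle = ½ × 5.75 × 69 = 198.375.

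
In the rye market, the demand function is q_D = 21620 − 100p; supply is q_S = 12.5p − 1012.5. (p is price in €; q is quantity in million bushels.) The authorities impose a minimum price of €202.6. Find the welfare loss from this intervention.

In inverse form: demand p = 216.2 − 0.01q, supply p = 81 + 0.08q.
Competitive equilibrium: 216.2 − 0.01q = 81 + 0.08q → q* = 1502.2222, p* = 201.1778.
At the floor p = 202.6, quantity demanded = (216.2 − 202.6)/0.01 = 1360.
Sellers' marginal cost at q' = 1360: 81 + 0.08·1360 = 189.8.
Δq = 1502.2222 − 1360 = 142.2222; wedge = 202.6 − 189.8 = 12.8.
Deadweight loss = ½ × 142.2222 × 12.8 = €910.22 million.

€910.22 million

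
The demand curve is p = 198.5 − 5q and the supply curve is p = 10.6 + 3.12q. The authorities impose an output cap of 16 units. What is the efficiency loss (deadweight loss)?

207

Competitive equilibrium: 198.5 − 5q = 10.6 + 3.12q → q* = 23.1404, p* = 82.798.
At q = 16: demand price = 198.5 − 5·16 = 118.5; supply price = 10.6 + 3.12·16 = 60.52.
Δq = 23.1404 − 16 = 7.1404; wedge = 118.5 − 60.52 = 57.98.
Welfare loss = ½ × 7.1404 × 57.98 = 207.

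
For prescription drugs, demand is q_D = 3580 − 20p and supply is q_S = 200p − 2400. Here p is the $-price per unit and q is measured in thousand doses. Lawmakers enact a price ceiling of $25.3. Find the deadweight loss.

In inverse form: demand p = 179 − 0.05q, supply p = 12 + 0.005q.
Competitive equilibrium: 179 − 0.05q = 12 + 0.005q → q* = 3036.3636, p* = 27.1818.
At the ceiling p = 25.3, quantity supplied = (25.3 − 12)/0.005 = 2660.
Willingness to pay at q' = 2660: 179 − 0.05·2660 = 46.
Δq = 3036.3636 − 2660 = 376.3636; wedge = 46 − 25.3 = 20.7.
The triangle = ½ × 376.3636 × 20.7 = $3895.36 thousand.

$3895.36 thousand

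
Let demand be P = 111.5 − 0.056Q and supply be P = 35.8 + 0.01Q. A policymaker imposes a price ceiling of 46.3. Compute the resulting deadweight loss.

310.30

Competitive equilibrium: 111.5 − 0.056Q = 35.8 + 0.01Q → Q* = 1146.9697, P* = 47.2697.
At the ceiling P = 46.3, quantity supplied = (46.3 − 35.8)/0.01 = 1050.
Willingness to pay at Q' = 1050: 111.5 − 0.056·1050 = 52.7.
ΔQ = 1146.9697 − 1050 = 96.9697; wedge = 52.7 − 46.3 = 6.4.
DWL = ½ × 96.9697 × 6.4 = 310.30.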